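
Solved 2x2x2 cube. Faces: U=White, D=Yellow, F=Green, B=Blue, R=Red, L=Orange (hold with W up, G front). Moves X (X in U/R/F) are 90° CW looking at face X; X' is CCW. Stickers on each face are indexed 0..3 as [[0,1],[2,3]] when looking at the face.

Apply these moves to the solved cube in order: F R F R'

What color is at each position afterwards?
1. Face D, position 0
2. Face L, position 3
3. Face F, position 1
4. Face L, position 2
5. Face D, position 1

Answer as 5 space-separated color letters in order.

After move 1 (F): F=GGGG U=WWOO R=WRWR D=RRYY L=OYOY
After move 2 (R): R=WWRR U=WGOG F=GRGY D=RBYB B=OBWB
After move 3 (F): F=GGYR U=WGYY R=OWGR D=RWYB L=OROB
After move 4 (R'): R=WROG U=WWYO F=GGYY D=RGYR B=BBWB
Query 1: D[0] = R
Query 2: L[3] = B
Query 3: F[1] = G
Query 4: L[2] = O
Query 5: D[1] = G

Answer: R B G O G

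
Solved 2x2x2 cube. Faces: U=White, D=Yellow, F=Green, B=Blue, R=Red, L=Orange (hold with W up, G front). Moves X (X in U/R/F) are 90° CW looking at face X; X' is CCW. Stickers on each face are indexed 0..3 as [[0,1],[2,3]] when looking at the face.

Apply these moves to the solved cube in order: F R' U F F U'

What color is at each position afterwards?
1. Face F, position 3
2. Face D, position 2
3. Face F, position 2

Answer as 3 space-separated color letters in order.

Answer: R Y R

Derivation:
After move 1 (F): F=GGGG U=WWOO R=WRWR D=RRYY L=OYOY
After move 2 (R'): R=RRWW U=WBOB F=GWGO D=RGYG B=YBRB
After move 3 (U): U=OWBB F=RRGO R=YBWW B=OYRB L=GWOY
After move 4 (F): F=GROR U=OWYW R=BBBW D=WYYG L=GROG
After move 5 (F): F=OGRR U=OWGR R=YBWW D=BBYG L=GWOY
After move 6 (U'): U=WROG F=GWRR R=OGWW B=YBRB L=OYOY
Query 1: F[3] = R
Query 2: D[2] = Y
Query 3: F[2] = R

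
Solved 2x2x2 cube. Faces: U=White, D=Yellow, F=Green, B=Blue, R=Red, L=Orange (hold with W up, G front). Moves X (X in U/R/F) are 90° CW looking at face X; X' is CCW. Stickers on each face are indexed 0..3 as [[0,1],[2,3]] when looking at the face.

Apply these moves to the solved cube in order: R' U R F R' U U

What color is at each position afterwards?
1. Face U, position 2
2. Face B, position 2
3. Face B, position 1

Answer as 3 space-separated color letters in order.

After move 1 (R'): R=RRRR U=WBWB F=GWGW D=YGYG B=YBYB
After move 2 (U): U=WWBB F=RRGW R=YBRR B=OOYB L=GWOO
After move 3 (R): R=RYRB U=WRBW F=RGGG D=YYYO B=BOWB
After move 4 (F): F=GRGG U=WROW R=BYWB D=RRYO L=GYOY
After move 5 (R'): R=YBBW U=WWOB F=GRGW D=RRYG B=OORB
After move 6 (U): U=OWBW F=YBGW R=OOBW B=GYRB L=GROY
After move 7 (U): U=BOWW F=OOGW R=GYBW B=GRRB L=YBOY
Query 1: U[2] = W
Query 2: B[2] = R
Query 3: B[1] = R

Answer: W R R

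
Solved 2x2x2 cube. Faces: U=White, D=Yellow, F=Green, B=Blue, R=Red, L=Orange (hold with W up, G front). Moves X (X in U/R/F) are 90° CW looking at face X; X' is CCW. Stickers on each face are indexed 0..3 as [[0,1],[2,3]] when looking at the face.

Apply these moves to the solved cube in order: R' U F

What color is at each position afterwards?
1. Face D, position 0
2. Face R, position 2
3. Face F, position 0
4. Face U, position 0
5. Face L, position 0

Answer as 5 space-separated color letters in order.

After move 1 (R'): R=RRRR U=WBWB F=GWGW D=YGYG B=YBYB
After move 2 (U): U=WWBB F=RRGW R=YBRR B=OOYB L=GWOO
After move 3 (F): F=GRWR U=WWOW R=BBBR D=RYYG L=GYOG
Query 1: D[0] = R
Query 2: R[2] = B
Query 3: F[0] = G
Query 4: U[0] = W
Query 5: L[0] = G

Answer: R B G W G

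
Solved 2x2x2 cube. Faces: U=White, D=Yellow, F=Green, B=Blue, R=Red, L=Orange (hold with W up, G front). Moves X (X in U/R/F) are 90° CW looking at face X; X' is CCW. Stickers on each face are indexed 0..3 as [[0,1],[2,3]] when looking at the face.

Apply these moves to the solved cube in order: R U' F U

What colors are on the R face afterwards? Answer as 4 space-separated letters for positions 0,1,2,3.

After move 1 (R): R=RRRR U=WGWG F=GYGY D=YBYB B=WBWB
After move 2 (U'): U=GGWW F=OOGY R=GYRR B=RRWB L=WBOO
After move 3 (F): F=GOYO U=GGOB R=WYWR D=RGYB L=WYOB
After move 4 (U): U=OGBG F=WYYO R=RRWR B=WYWB L=GOOB
Query: R face = RRWR

Answer: R R W R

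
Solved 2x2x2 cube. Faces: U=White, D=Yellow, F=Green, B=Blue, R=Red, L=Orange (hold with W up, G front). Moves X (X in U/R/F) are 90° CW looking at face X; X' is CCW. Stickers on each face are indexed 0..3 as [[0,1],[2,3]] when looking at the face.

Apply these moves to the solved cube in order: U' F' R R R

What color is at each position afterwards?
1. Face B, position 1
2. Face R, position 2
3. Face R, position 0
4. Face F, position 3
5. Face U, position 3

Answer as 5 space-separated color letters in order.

After move 1 (U'): U=WWWW F=OOGG R=GGRR B=RRBB L=BBOO
After move 2 (F'): F=OGOG U=WWGR R=YGYR D=BOYY L=BWOW
After move 3 (R): R=YYRG U=WGGG F=OOOY D=BBYR B=RRWB
After move 4 (R): R=RYGY U=WOGY F=OBOR D=BWYR B=GRGB
After move 5 (R): R=GRYY U=WBGR F=OWOR D=BGYG B=YROB
Query 1: B[1] = R
Query 2: R[2] = Y
Query 3: R[0] = G
Query 4: F[3] = R
Query 5: U[3] = R

Answer: R Y G R R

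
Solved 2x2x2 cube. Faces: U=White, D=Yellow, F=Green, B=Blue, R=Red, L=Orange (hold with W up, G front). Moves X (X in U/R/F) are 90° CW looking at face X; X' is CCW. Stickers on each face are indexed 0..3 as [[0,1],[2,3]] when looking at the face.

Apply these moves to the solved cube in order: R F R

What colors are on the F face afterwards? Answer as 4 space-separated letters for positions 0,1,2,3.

After move 1 (R): R=RRRR U=WGWG F=GYGY D=YBYB B=WBWB
After move 2 (F): F=GGYY U=WGOO R=WRGR D=RRYB L=OYOB
After move 3 (R): R=GWRR U=WGOY F=GRYB D=RWYW B=OBGB
Query: F face = GRYB

Answer: G R Y B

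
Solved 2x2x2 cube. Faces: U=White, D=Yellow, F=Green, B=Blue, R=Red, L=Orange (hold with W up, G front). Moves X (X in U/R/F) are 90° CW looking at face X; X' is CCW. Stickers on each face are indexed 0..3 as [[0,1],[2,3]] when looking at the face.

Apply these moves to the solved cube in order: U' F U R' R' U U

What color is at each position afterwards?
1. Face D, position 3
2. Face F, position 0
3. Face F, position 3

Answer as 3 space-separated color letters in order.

Answer: W O B

Derivation:
After move 1 (U'): U=WWWW F=OOGG R=GGRR B=RRBB L=BBOO
After move 2 (F): F=GOGO U=WWOB R=WGWR D=RGYY L=BYOY
After move 3 (U): U=OWBW F=WGGO R=RRWR B=BYBB L=GOOY
After move 4 (R'): R=RRRW U=OBBB F=WWGW D=RGYO B=YYGB
After move 5 (R'): R=RWRR U=OGBY F=WBGB D=RWYW B=OYGB
After move 6 (U): U=BOYG F=RWGB R=OYRR B=GOGB L=WBOY
After move 7 (U): U=YBGO F=OYGB R=GORR B=WBGB L=RWOY
Query 1: D[3] = W
Query 2: F[0] = O
Query 3: F[3] = B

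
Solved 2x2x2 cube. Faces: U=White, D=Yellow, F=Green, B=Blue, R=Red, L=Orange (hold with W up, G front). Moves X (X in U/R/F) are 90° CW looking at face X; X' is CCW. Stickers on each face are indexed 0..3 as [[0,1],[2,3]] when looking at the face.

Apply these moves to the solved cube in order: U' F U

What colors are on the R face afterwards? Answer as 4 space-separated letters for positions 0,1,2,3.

Answer: R R W R

Derivation:
After move 1 (U'): U=WWWW F=OOGG R=GGRR B=RRBB L=BBOO
After move 2 (F): F=GOGO U=WWOB R=WGWR D=RGYY L=BYOY
After move 3 (U): U=OWBW F=WGGO R=RRWR B=BYBB L=GOOY
Query: R face = RRWR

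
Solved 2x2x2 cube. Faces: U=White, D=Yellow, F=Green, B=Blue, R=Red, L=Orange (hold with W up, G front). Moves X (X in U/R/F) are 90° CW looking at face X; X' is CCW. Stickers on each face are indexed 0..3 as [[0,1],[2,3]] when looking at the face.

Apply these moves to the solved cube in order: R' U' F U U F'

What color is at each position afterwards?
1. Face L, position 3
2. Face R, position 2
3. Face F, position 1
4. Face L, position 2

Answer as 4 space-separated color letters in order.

Answer: B R O O

Derivation:
After move 1 (R'): R=RRRR U=WBWB F=GWGW D=YGYG B=YBYB
After move 2 (U'): U=BBWW F=OOGW R=GWRR B=RRYB L=YBOO
After move 3 (F): F=GOWO U=BBOB R=WWWR D=RGYG L=YYOG
After move 4 (U): U=OBBB F=WWWO R=RRWR B=YYYB L=GOOG
After move 5 (U): U=BOBB F=RRWO R=YYWR B=GOYB L=WWOG
After move 6 (F'): F=RORW U=BOYW R=GYRR D=WGYG L=WBOB
Query 1: L[3] = B
Query 2: R[2] = R
Query 3: F[1] = O
Query 4: L[2] = O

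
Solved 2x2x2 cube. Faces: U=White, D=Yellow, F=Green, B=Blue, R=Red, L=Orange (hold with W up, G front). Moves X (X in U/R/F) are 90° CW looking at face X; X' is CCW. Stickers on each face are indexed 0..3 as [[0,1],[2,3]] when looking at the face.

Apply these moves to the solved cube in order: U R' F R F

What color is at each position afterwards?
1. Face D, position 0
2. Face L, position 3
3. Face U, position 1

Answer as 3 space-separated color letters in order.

Answer: R Y R

Derivation:
After move 1 (U): U=WWWW F=RRGG R=BBRR B=OOBB L=GGOO
After move 2 (R'): R=BRBR U=WBWO F=RWGW D=YRYG B=YOYB
After move 3 (F): F=GRWW U=WBOG R=WROR D=BBYG L=GYOR
After move 4 (R): R=OWRR U=WROW F=GBWG D=BYYY B=GOBB
After move 5 (F): F=WGGB U=WRRY R=OWWR D=ROYY L=GBOY
Query 1: D[0] = R
Query 2: L[3] = Y
Query 3: U[1] = R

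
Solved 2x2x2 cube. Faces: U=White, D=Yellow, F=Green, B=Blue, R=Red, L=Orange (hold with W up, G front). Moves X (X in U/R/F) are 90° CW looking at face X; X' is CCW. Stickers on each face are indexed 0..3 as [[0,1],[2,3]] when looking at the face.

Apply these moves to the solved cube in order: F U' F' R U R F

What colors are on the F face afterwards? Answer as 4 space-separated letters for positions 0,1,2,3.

After move 1 (F): F=GGGG U=WWOO R=WRWR D=RRYY L=OYOY
After move 2 (U'): U=WOWO F=OYGG R=GGWR B=WRBB L=BBOY
After move 3 (F'): F=YGOG U=WOGW R=RGRR D=BYYY L=BOOW
After move 4 (R): R=RRRG U=WGGG F=YYOY D=BBYW B=WROB
After move 5 (U): U=GWGG F=RROY R=WRRG B=BOOB L=YYOW
After move 6 (R): R=RWGR U=GRGY F=RBOW D=BOYB B=GOWB
After move 7 (F): F=ORWB U=GRWY R=GWYR D=GRYB L=YBOO
Query: F face = ORWB

Answer: O R W B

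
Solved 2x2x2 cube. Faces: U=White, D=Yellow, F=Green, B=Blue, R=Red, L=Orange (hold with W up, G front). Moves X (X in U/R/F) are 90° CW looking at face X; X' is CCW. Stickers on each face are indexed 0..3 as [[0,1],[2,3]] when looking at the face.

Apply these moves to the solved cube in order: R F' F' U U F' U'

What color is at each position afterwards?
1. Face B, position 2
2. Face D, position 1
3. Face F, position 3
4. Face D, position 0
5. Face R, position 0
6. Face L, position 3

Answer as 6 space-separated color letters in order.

Answer: W R Y R B G

Derivation:
After move 1 (R): R=RRRR U=WGWG F=GYGY D=YBYB B=WBWB
After move 2 (F'): F=YYGG U=WGRR R=BRYR D=OOYB L=OGOW
After move 3 (F'): F=YGYG U=WGBY R=OROR D=GWYB L=OROR
After move 4 (U): U=BWYG F=ORYG R=WBOR B=ORWB L=YGOR
After move 5 (U): U=YBGW F=WBYG R=OROR B=YGWB L=OROR
After move 6 (F'): F=BGWY U=YBOO R=WRGR D=RRYB L=OWOG
After move 7 (U'): U=BOYO F=OWWY R=BGGR B=WRWB L=YGOG
Query 1: B[2] = W
Query 2: D[1] = R
Query 3: F[3] = Y
Query 4: D[0] = R
Query 5: R[0] = B
Query 6: L[3] = G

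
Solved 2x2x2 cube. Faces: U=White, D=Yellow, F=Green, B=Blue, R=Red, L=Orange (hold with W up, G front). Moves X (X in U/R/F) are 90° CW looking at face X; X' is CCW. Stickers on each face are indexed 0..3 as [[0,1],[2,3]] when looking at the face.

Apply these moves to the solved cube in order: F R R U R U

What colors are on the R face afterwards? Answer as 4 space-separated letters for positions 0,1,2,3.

Answer: R Y W B

Derivation:
After move 1 (F): F=GGGG U=WWOO R=WRWR D=RRYY L=OYOY
After move 2 (R): R=WWRR U=WGOG F=GRGY D=RBYB B=OBWB
After move 3 (R): R=RWRW U=WROY F=GBGB D=RWYO B=GBGB
After move 4 (U): U=OWYR F=RWGB R=GBRW B=OYGB L=GBOY
After move 5 (R): R=RGWB U=OWYB F=RWGO D=RGYO B=RYWB
After move 6 (U): U=YOBW F=RGGO R=RYWB B=GBWB L=RWOY
Query: R face = RYWB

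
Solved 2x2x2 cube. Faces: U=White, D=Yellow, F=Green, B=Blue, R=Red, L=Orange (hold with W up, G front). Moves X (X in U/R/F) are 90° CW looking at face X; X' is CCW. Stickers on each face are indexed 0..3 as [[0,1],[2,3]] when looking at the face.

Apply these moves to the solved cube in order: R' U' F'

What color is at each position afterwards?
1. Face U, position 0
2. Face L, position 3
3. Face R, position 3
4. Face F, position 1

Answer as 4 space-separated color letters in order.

Answer: B W R W

Derivation:
After move 1 (R'): R=RRRR U=WBWB F=GWGW D=YGYG B=YBYB
After move 2 (U'): U=BBWW F=OOGW R=GWRR B=RRYB L=YBOO
After move 3 (F'): F=OWOG U=BBGR R=GWYR D=BOYG L=YWOW
Query 1: U[0] = B
Query 2: L[3] = W
Query 3: R[3] = R
Query 4: F[1] = W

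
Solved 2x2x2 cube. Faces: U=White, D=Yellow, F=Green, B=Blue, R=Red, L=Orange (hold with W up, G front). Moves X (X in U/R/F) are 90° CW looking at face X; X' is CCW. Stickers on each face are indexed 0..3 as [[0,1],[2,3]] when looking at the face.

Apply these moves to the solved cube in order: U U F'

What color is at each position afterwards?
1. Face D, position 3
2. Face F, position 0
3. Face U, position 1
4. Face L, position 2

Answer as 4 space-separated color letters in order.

After move 1 (U): U=WWWW F=RRGG R=BBRR B=OOBB L=GGOO
After move 2 (U): U=WWWW F=BBGG R=OORR B=GGBB L=RROO
After move 3 (F'): F=BGBG U=WWOR R=YOYR D=ROYY L=RWOW
Query 1: D[3] = Y
Query 2: F[0] = B
Query 3: U[1] = W
Query 4: L[2] = O

Answer: Y B W O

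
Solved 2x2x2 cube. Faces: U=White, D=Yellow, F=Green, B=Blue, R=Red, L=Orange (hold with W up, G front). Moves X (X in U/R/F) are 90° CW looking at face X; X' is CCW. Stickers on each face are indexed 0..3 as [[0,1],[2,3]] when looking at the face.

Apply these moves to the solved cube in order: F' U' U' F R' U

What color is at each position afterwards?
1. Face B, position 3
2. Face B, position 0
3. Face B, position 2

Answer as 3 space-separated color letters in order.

Answer: B Y O

Derivation:
After move 1 (F'): F=GGGG U=WWRR R=YRYR D=OOYY L=OWOW
After move 2 (U'): U=WRWR F=OWGG R=GGYR B=YRBB L=BBOW
After move 3 (U'): U=RRWW F=BBGG R=OWYR B=GGBB L=YROW
After move 4 (F): F=GBGB U=RRWR R=WWWR D=YOYY L=YOOO
After move 5 (R'): R=WRWW U=RBWG F=GRGR D=YBYB B=YGOB
After move 6 (U): U=WRGB F=WRGR R=YGWW B=YOOB L=GROO
Query 1: B[3] = B
Query 2: B[0] = Y
Query 3: B[2] = O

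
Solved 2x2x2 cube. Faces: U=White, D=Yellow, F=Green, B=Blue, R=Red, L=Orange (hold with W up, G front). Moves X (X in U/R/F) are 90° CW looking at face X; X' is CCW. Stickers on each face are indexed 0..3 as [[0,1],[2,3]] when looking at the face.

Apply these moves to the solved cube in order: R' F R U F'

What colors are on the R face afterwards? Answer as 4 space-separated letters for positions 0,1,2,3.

After move 1 (R'): R=RRRR U=WBWB F=GWGW D=YGYG B=YBYB
After move 2 (F): F=GGWW U=WBOO R=WRBR D=RRYG L=OYOG
After move 3 (R): R=BWRR U=WGOW F=GRWG D=RYYY B=OBBB
After move 4 (U): U=OWWG F=BWWG R=OBRR B=OYBB L=GROG
After move 5 (F'): F=WGBW U=OWOR R=YBRR D=RGYY L=GGOW
Query: R face = YBRR

Answer: Y B R R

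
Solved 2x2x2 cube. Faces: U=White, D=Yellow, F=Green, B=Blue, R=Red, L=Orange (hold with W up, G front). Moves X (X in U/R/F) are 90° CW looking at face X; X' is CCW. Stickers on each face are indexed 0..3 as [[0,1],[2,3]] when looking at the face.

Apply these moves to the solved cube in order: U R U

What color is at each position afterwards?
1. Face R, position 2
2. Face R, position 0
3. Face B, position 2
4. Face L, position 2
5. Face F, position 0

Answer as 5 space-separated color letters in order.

After move 1 (U): U=WWWW F=RRGG R=BBRR B=OOBB L=GGOO
After move 2 (R): R=RBRB U=WRWG F=RYGY D=YBYO B=WOWB
After move 3 (U): U=WWGR F=RBGY R=WORB B=GGWB L=RYOO
Query 1: R[2] = R
Query 2: R[0] = W
Query 3: B[2] = W
Query 4: L[2] = O
Query 5: F[0] = R

Answer: R W W O R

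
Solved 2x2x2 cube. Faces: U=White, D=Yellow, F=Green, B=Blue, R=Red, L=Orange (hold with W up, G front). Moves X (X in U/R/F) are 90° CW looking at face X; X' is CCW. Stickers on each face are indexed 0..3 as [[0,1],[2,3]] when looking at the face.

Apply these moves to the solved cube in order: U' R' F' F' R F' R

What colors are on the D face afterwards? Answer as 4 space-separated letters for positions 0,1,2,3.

After move 1 (U'): U=WWWW F=OOGG R=GGRR B=RRBB L=BBOO
After move 2 (R'): R=GRGR U=WBWR F=OWGW D=YOYG B=YRYB
After move 3 (F'): F=WWOG U=WBGG R=ORYR D=BOYG L=BROW
After move 4 (F'): F=WGWO U=WBOY R=ORBR D=RWYG L=BGOG
After move 5 (R): R=BORR U=WGOO F=WWWG D=RYYY B=YRBB
After move 6 (F'): F=WGWW U=WGBR R=YORR D=GGYY L=BOOO
After move 7 (R): R=RYRO U=WGBW F=WGWY D=GBYY B=RRGB
Query: D face = GBYY

Answer: G B Y Y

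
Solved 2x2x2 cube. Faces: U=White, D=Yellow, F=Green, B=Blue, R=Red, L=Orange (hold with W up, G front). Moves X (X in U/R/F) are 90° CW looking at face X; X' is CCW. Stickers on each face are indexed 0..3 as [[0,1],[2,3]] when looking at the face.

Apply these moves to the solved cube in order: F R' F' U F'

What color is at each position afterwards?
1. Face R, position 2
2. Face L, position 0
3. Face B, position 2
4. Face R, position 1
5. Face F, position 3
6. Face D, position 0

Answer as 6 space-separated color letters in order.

After move 1 (F): F=GGGG U=WWOO R=WRWR D=RRYY L=OYOY
After move 2 (R'): R=RRWW U=WBOB F=GWGO D=RGYG B=YBRB
After move 3 (F'): F=WOGG U=WBRW R=GRRW D=YYYG L=OBOO
After move 4 (U): U=RWWB F=GRGG R=YBRW B=OBRB L=WOOO
After move 5 (F'): F=RGGG U=RWYR R=YBYW D=OOYG L=WBOW
Query 1: R[2] = Y
Query 2: L[0] = W
Query 3: B[2] = R
Query 4: R[1] = B
Query 5: F[3] = G
Query 6: D[0] = O

Answer: Y W R B G O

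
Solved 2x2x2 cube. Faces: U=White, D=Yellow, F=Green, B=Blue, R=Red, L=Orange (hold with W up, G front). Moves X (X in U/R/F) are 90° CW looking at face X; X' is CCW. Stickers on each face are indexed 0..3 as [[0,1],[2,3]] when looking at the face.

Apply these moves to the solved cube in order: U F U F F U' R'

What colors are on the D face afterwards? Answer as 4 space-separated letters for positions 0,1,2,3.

Answer: W W Y W

Derivation:
After move 1 (U): U=WWWW F=RRGG R=BBRR B=OOBB L=GGOO
After move 2 (F): F=GRGR U=WWOG R=WBWR D=RBYY L=GYOY
After move 3 (U): U=OWGW F=WBGR R=OOWR B=GYBB L=GROY
After move 4 (F): F=GWRB U=OWYR R=GOWR D=WOYY L=GROB
After move 5 (F): F=RGBW U=OWBR R=YORR D=WGYY L=GWOO
After move 6 (U'): U=WROB F=GWBW R=RGRR B=YOBB L=GYOO
After move 7 (R'): R=GRRR U=WBOY F=GRBB D=WWYW B=YOGB
Query: D face = WWYW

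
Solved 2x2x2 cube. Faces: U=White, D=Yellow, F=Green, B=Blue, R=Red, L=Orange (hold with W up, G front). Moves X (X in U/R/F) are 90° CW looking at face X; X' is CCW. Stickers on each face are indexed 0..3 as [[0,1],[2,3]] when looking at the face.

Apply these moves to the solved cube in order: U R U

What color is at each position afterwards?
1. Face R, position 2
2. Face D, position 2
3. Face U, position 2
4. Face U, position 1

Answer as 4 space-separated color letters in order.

Answer: R Y G W

Derivation:
After move 1 (U): U=WWWW F=RRGG R=BBRR B=OOBB L=GGOO
After move 2 (R): R=RBRB U=WRWG F=RYGY D=YBYO B=WOWB
After move 3 (U): U=WWGR F=RBGY R=WORB B=GGWB L=RYOO
Query 1: R[2] = R
Query 2: D[2] = Y
Query 3: U[2] = G
Query 4: U[1] = W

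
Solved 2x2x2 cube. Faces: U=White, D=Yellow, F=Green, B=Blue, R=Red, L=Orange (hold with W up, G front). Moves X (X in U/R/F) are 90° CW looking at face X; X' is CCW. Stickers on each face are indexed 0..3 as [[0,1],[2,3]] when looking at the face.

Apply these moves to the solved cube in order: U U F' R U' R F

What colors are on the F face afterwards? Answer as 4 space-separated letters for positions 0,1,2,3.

After move 1 (U): U=WWWW F=RRGG R=BBRR B=OOBB L=GGOO
After move 2 (U): U=WWWW F=BBGG R=OORR B=GGBB L=RROO
After move 3 (F'): F=BGBG U=WWOR R=YOYR D=ROYY L=RWOW
After move 4 (R): R=YYRO U=WGOG F=BOBY D=RBYG B=RGWB
After move 5 (U'): U=GGWO F=RWBY R=BORO B=YYWB L=RGOW
After move 6 (R): R=RBOO U=GWWY F=RBBG D=RWYY B=OYGB
After move 7 (F): F=BRGB U=GWWG R=WBYO D=ORYY L=RROW
Query: F face = BRGB

Answer: B R G B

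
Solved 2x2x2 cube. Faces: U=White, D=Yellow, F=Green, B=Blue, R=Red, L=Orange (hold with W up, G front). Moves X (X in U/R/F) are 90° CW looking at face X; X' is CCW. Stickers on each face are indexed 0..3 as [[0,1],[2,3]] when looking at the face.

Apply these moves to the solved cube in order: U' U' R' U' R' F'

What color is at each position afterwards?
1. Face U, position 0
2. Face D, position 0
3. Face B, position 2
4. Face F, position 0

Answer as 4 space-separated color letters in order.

After move 1 (U'): U=WWWW F=OOGG R=GGRR B=RRBB L=BBOO
After move 2 (U'): U=WWWW F=BBGG R=OORR B=GGBB L=RROO
After move 3 (R'): R=OROR U=WBWG F=BWGW D=YBYG B=YGYB
After move 4 (U'): U=BGWW F=RRGW R=BWOR B=ORYB L=YGOO
After move 5 (R'): R=WRBO U=BYWO F=RGGW D=YRYW B=GRBB
After move 6 (F'): F=GWRG U=BYWB R=RRYO D=GOYW L=YOOW
Query 1: U[0] = B
Query 2: D[0] = G
Query 3: B[2] = B
Query 4: F[0] = G

Answer: B G B G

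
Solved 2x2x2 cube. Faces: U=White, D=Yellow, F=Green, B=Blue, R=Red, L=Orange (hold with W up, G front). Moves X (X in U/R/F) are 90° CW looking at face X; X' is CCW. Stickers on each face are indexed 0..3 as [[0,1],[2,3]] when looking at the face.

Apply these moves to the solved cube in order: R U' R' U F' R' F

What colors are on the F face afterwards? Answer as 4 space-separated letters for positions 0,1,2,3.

After move 1 (R): R=RRRR U=WGWG F=GYGY D=YBYB B=WBWB
After move 2 (U'): U=GGWW F=OOGY R=GYRR B=RRWB L=WBOO
After move 3 (R'): R=YRGR U=GWWR F=OGGW D=YOYY B=BRBB
After move 4 (U): U=WGRW F=YRGW R=BRGR B=WBBB L=OGOO
After move 5 (F'): F=RWYG U=WGBG R=ORYR D=GOYY L=OWOR
After move 6 (R'): R=RROY U=WBBW F=RGYG D=GWYG B=YBOB
After move 7 (F): F=YRGG U=WBRW R=BRWY D=ORYG L=OGOW
Query: F face = YRGG

Answer: Y R G G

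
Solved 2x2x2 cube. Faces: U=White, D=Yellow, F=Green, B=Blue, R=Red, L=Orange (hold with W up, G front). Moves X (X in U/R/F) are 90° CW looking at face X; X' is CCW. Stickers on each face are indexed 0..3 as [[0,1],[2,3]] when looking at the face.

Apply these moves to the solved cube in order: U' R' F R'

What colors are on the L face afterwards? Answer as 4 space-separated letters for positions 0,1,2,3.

After move 1 (U'): U=WWWW F=OOGG R=GGRR B=RRBB L=BBOO
After move 2 (R'): R=GRGR U=WBWR F=OWGW D=YOYG B=YRYB
After move 3 (F): F=GOWW U=WBOB R=WRRR D=GGYG L=BYOO
After move 4 (R'): R=RRWR U=WYOY F=GBWB D=GOYW B=GRGB
Query: L face = BYOO

Answer: B Y O O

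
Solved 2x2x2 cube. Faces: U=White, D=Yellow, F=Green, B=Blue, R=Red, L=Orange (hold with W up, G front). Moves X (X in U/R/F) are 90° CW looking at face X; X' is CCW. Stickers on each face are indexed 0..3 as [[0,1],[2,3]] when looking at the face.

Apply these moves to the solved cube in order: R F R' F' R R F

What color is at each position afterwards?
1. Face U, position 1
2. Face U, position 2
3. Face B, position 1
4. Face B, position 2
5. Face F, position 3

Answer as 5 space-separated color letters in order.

Answer: B O B O R

Derivation:
After move 1 (R): R=RRRR U=WGWG F=GYGY D=YBYB B=WBWB
After move 2 (F): F=GGYY U=WGOO R=WRGR D=RRYB L=OYOB
After move 3 (R'): R=RRWG U=WWOW F=GGYO D=RGYY B=BBRB
After move 4 (F'): F=GOGY U=WWRW R=GRRG D=YBYY L=OWOO
After move 5 (R): R=RGGR U=WORY F=GBGY D=YRYB B=WBWB
After move 6 (R): R=GRRG U=WBRY F=GRGB D=YWYW B=YBOB
After move 7 (F): F=GGBR U=WBOW R=RRYG D=RGYW L=OYOW
Query 1: U[1] = B
Query 2: U[2] = O
Query 3: B[1] = B
Query 4: B[2] = O
Query 5: F[3] = R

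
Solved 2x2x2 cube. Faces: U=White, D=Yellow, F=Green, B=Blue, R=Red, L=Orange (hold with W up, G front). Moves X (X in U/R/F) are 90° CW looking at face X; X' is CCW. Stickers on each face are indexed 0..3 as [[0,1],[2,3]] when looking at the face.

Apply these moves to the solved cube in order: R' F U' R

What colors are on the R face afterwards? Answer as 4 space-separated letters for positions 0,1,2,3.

Answer: B G R G

Derivation:
After move 1 (R'): R=RRRR U=WBWB F=GWGW D=YGYG B=YBYB
After move 2 (F): F=GGWW U=WBOO R=WRBR D=RRYG L=OYOG
After move 3 (U'): U=BOWO F=OYWW R=GGBR B=WRYB L=YBOG
After move 4 (R): R=BGRG U=BYWW F=ORWG D=RYYW B=OROB
Query: R face = BGRG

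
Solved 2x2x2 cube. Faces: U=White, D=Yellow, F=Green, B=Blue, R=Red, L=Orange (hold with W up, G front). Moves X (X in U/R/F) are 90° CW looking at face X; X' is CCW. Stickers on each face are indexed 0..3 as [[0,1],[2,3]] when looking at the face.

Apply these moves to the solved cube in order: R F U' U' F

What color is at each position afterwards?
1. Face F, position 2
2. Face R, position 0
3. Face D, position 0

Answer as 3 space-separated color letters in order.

Answer: Y G G

Derivation:
After move 1 (R): R=RRRR U=WGWG F=GYGY D=YBYB B=WBWB
After move 2 (F): F=GGYY U=WGOO R=WRGR D=RRYB L=OYOB
After move 3 (U'): U=GOWO F=OYYY R=GGGR B=WRWB L=WBOB
After move 4 (U'): U=OOGW F=WBYY R=OYGR B=GGWB L=WROB
After move 5 (F): F=YWYB U=OOBR R=GYWR D=GOYB L=WROR
Query 1: F[2] = Y
Query 2: R[0] = G
Query 3: D[0] = G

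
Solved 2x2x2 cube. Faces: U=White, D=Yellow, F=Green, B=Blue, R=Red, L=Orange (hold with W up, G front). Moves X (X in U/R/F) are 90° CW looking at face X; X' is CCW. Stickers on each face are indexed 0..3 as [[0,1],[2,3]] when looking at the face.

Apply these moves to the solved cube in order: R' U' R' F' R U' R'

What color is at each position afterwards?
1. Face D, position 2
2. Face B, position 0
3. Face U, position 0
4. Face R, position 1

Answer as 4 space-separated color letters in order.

After move 1 (R'): R=RRRR U=WBWB F=GWGW D=YGYG B=YBYB
After move 2 (U'): U=BBWW F=OOGW R=GWRR B=RRYB L=YBOO
After move 3 (R'): R=WRGR U=BYWR F=OBGW D=YOYW B=GRGB
After move 4 (F'): F=BWOG U=BYWG R=ORYR D=BOYW L=YROW
After move 5 (R): R=YORR U=BWWG F=BOOW D=BGYG B=GRYB
After move 6 (U'): U=WGBW F=YROW R=BORR B=YOYB L=GROW
After move 7 (R'): R=ORBR U=WYBY F=YGOW D=BRYW B=GOGB
Query 1: D[2] = Y
Query 2: B[0] = G
Query 3: U[0] = W
Query 4: R[1] = R

Answer: Y G W R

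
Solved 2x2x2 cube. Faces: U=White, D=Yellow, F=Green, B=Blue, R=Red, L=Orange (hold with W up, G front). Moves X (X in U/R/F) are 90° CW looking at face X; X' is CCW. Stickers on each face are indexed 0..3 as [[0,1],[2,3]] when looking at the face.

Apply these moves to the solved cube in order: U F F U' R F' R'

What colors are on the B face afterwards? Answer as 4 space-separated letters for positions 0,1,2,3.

Answer: O B B B

Derivation:
After move 1 (U): U=WWWW F=RRGG R=BBRR B=OOBB L=GGOO
After move 2 (F): F=GRGR U=WWOG R=WBWR D=RBYY L=GYOY
After move 3 (F): F=GGRR U=WWYY R=OBGR D=WWYY L=GROB
After move 4 (U'): U=WYWY F=GRRR R=GGGR B=OBBB L=OOOB
After move 5 (R): R=GGRG U=WRWR F=GWRY D=WBYO B=YBYB
After move 6 (F'): F=WYGR U=WRGR R=BGWG D=OBYO L=OROW
After move 7 (R'): R=GGBW U=WYGY F=WRGR D=OYYR B=OBBB
Query: B face = OBBB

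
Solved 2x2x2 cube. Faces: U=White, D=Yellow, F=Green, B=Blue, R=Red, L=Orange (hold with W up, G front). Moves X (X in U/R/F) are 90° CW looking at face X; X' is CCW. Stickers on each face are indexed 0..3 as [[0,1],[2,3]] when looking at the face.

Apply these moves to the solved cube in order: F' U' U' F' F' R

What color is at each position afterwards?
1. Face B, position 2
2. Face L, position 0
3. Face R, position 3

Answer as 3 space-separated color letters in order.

Answer: R Y W

Derivation:
After move 1 (F'): F=GGGG U=WWRR R=YRYR D=OOYY L=OWOW
After move 2 (U'): U=WRWR F=OWGG R=GGYR B=YRBB L=BBOW
After move 3 (U'): U=RRWW F=BBGG R=OWYR B=GGBB L=YROW
After move 4 (F'): F=BGBG U=RROY R=OWOR D=RWYY L=YWOW
After move 5 (F'): F=GGBB U=RROO R=WWRR D=WWYY L=YYOO
After move 6 (R): R=RWRW U=RGOB F=GWBY D=WBYG B=OGRB
Query 1: B[2] = R
Query 2: L[0] = Y
Query 3: R[3] = W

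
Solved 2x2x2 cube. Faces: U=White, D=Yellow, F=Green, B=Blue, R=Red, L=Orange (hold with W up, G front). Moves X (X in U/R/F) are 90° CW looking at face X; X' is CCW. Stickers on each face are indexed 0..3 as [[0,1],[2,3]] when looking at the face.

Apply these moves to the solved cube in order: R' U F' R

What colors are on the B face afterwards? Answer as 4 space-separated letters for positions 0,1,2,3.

After move 1 (R'): R=RRRR U=WBWB F=GWGW D=YGYG B=YBYB
After move 2 (U): U=WWBB F=RRGW R=YBRR B=OOYB L=GWOO
After move 3 (F'): F=RWRG U=WWYR R=GBYR D=WOYG L=GBOB
After move 4 (R): R=YGRB U=WWYG F=RORG D=WYYO B=ROWB
Query: B face = ROWB

Answer: R O W B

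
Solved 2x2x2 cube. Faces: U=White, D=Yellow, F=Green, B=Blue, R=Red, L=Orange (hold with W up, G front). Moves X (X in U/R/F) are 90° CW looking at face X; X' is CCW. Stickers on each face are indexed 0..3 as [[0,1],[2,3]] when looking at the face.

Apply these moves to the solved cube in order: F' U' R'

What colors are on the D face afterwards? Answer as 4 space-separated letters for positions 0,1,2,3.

After move 1 (F'): F=GGGG U=WWRR R=YRYR D=OOYY L=OWOW
After move 2 (U'): U=WRWR F=OWGG R=GGYR B=YRBB L=BBOW
After move 3 (R'): R=GRGY U=WBWY F=ORGR D=OWYG B=YROB
Query: D face = OWYG

Answer: O W Y G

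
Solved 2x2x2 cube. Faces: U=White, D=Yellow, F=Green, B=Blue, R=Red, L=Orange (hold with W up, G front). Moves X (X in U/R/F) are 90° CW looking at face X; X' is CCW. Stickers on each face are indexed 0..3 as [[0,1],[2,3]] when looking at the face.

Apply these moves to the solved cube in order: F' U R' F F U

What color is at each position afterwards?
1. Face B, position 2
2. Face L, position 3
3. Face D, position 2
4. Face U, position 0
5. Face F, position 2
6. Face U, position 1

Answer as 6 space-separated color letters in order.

Answer: O B Y R W R

Derivation:
After move 1 (F'): F=GGGG U=WWRR R=YRYR D=OOYY L=OWOW
After move 2 (U): U=RWRW F=YRGG R=BBYR B=OWBB L=GGOW
After move 3 (R'): R=BRBY U=RBRO F=YWGW D=ORYG B=YWOB
After move 4 (F): F=GYWW U=RBWG R=RROY D=BBYG L=GOOR
After move 5 (F): F=WGWY U=RBRO R=WRGY D=ORYG L=GBOB
After move 6 (U): U=RROB F=WRWY R=YWGY B=GBOB L=WGOB
Query 1: B[2] = O
Query 2: L[3] = B
Query 3: D[2] = Y
Query 4: U[0] = R
Query 5: F[2] = W
Query 6: U[1] = R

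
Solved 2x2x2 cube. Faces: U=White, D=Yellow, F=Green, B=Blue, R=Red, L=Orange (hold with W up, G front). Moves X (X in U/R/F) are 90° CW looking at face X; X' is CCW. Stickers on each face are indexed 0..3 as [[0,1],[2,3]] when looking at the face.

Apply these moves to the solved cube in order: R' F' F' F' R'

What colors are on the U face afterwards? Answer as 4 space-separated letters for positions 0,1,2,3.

After move 1 (R'): R=RRRR U=WBWB F=GWGW D=YGYG B=YBYB
After move 2 (F'): F=WWGG U=WBRR R=GRYR D=OOYG L=OBOW
After move 3 (F'): F=WGWG U=WBGY R=OROR D=BWYG L=OROR
After move 4 (F'): F=GGWW U=WBOO R=WRBR D=RRYG L=OYOG
After move 5 (R'): R=RRWB U=WYOY F=GBWO D=RGYW B=GBRB
Query: U face = WYOY

Answer: W Y O Y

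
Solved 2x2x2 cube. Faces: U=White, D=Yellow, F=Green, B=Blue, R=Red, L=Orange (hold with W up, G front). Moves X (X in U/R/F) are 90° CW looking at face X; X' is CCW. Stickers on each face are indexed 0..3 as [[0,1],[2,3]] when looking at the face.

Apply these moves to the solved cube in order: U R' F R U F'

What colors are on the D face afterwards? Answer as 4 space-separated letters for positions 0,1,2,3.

Answer: B R Y Y

Derivation:
After move 1 (U): U=WWWW F=RRGG R=BBRR B=OOBB L=GGOO
After move 2 (R'): R=BRBR U=WBWO F=RWGW D=YRYG B=YOYB
After move 3 (F): F=GRWW U=WBOG R=WROR D=BBYG L=GYOR
After move 4 (R): R=OWRR U=WROW F=GBWG D=BYYY B=GOBB
After move 5 (U): U=OWWR F=OWWG R=GORR B=GYBB L=GBOR
After move 6 (F'): F=WGOW U=OWGR R=YOBR D=BRYY L=GROW
Query: D face = BRYY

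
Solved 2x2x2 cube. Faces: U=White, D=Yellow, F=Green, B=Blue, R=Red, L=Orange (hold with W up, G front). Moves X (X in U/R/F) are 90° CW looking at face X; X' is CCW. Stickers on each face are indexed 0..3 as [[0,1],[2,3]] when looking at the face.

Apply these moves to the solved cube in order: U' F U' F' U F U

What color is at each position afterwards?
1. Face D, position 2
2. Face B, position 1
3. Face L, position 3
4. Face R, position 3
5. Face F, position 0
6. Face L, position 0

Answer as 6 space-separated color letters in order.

After move 1 (U'): U=WWWW F=OOGG R=GGRR B=RRBB L=BBOO
After move 2 (F): F=GOGO U=WWOB R=WGWR D=RGYY L=BYOY
After move 3 (U'): U=WBWO F=BYGO R=GOWR B=WGBB L=RROY
After move 4 (F'): F=YOBG U=WBGW R=GORR D=RYYY L=ROOW
After move 5 (U): U=GWWB F=GOBG R=WGRR B=ROBB L=YOOW
After move 6 (F): F=BGGO U=GWWO R=WGBR D=RWYY L=YROY
After move 7 (U): U=WGOW F=WGGO R=ROBR B=YRBB L=BGOY
Query 1: D[2] = Y
Query 2: B[1] = R
Query 3: L[3] = Y
Query 4: R[3] = R
Query 5: F[0] = W
Query 6: L[0] = B

Answer: Y R Y R W B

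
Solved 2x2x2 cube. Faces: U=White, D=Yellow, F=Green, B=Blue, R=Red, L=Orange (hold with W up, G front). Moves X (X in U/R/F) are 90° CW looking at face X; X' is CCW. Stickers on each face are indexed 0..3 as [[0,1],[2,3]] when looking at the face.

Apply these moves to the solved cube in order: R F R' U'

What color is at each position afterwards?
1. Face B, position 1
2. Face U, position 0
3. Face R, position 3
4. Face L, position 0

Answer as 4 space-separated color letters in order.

After move 1 (R): R=RRRR U=WGWG F=GYGY D=YBYB B=WBWB
After move 2 (F): F=GGYY U=WGOO R=WRGR D=RRYB L=OYOB
After move 3 (R'): R=RRWG U=WWOW F=GGYO D=RGYY B=BBRB
After move 4 (U'): U=WWWO F=OYYO R=GGWG B=RRRB L=BBOB
Query 1: B[1] = R
Query 2: U[0] = W
Query 3: R[3] = G
Query 4: L[0] = B

Answer: R W G B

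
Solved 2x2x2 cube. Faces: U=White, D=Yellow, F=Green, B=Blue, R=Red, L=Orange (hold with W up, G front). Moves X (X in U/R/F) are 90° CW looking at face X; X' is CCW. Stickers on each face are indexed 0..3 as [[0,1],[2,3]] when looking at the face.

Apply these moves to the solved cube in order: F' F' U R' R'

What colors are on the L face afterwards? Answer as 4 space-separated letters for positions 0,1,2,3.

Answer: G G O R

Derivation:
After move 1 (F'): F=GGGG U=WWRR R=YRYR D=OOYY L=OWOW
After move 2 (F'): F=GGGG U=WWYY R=OROR D=WWYY L=OROR
After move 3 (U): U=YWYW F=ORGG R=BBOR B=ORBB L=GGOR
After move 4 (R'): R=BRBO U=YBYO F=OWGW D=WRYG B=YRWB
After move 5 (R'): R=ROBB U=YWYY F=OBGO D=WWYW B=GRRB
Query: L face = GGOR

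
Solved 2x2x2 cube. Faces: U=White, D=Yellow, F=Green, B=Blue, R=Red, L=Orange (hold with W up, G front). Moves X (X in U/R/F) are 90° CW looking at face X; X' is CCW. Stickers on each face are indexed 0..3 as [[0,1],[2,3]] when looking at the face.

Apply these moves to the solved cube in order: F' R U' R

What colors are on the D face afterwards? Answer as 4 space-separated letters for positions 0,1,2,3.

After move 1 (F'): F=GGGG U=WWRR R=YRYR D=OOYY L=OWOW
After move 2 (R): R=YYRR U=WGRG F=GOGY D=OBYB B=RBWB
After move 3 (U'): U=GGWR F=OWGY R=GORR B=YYWB L=RBOW
After move 4 (R): R=RGRO U=GWWY F=OBGB D=OWYY B=RYGB
Query: D face = OWYY

Answer: O W Y Y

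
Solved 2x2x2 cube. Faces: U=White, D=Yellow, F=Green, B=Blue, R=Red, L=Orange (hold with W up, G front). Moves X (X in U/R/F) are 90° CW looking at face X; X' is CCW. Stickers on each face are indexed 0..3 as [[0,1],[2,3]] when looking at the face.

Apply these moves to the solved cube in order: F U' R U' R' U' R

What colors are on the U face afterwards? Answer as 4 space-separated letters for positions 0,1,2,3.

After move 1 (F): F=GGGG U=WWOO R=WRWR D=RRYY L=OYOY
After move 2 (U'): U=WOWO F=OYGG R=GGWR B=WRBB L=BBOY
After move 3 (R): R=WGRG U=WYWG F=ORGY D=RBYW B=OROB
After move 4 (U'): U=YGWW F=BBGY R=ORRG B=WGOB L=OROY
After move 5 (R'): R=RGOR U=YOWW F=BGGW D=RBYY B=WGBB
After move 6 (U'): U=OWYW F=ORGW R=BGOR B=RGBB L=WGOY
After move 7 (R): R=OBRG U=ORYW F=OBGY D=RBYR B=WGWB
Query: U face = ORYW

Answer: O R Y W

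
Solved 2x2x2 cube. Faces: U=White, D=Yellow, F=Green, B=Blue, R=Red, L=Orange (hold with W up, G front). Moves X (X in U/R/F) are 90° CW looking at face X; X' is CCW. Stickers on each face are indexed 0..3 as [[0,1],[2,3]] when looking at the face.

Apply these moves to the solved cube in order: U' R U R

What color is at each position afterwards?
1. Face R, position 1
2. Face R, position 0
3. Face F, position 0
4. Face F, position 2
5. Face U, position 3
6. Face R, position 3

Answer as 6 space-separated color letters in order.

After move 1 (U'): U=WWWW F=OOGG R=GGRR B=RRBB L=BBOO
After move 2 (R): R=RGRG U=WOWG F=OYGY D=YBYR B=WRWB
After move 3 (U): U=WWGO F=RGGY R=WRRG B=BBWB L=OYOO
After move 4 (R): R=RWGR U=WGGY F=RBGR D=YWYB B=OBWB
Query 1: R[1] = W
Query 2: R[0] = R
Query 3: F[0] = R
Query 4: F[2] = G
Query 5: U[3] = Y
Query 6: R[3] = R

Answer: W R R G Y R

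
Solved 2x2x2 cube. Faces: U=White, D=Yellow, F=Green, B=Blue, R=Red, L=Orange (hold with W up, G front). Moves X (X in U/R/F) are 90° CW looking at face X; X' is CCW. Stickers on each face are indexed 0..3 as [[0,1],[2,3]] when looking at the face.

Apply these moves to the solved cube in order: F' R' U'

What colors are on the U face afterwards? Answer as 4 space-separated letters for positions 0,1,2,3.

Answer: B B W R

Derivation:
After move 1 (F'): F=GGGG U=WWRR R=YRYR D=OOYY L=OWOW
After move 2 (R'): R=RRYY U=WBRB F=GWGR D=OGYG B=YBOB
After move 3 (U'): U=BBWR F=OWGR R=GWYY B=RROB L=YBOW
Query: U face = BBWR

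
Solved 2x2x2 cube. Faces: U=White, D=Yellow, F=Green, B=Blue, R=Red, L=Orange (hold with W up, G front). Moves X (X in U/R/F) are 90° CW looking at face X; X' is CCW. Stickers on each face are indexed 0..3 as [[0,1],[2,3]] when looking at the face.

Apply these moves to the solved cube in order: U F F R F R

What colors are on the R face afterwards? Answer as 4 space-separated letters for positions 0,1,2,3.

After move 1 (U): U=WWWW F=RRGG R=BBRR B=OOBB L=GGOO
After move 2 (F): F=GRGR U=WWOG R=WBWR D=RBYY L=GYOY
After move 3 (F): F=GGRR U=WWYY R=OBGR D=WWYY L=GROB
After move 4 (R): R=GORB U=WGYR F=GWRY D=WBYO B=YOWB
After move 5 (F): F=RGYW U=WGBR R=YORB D=RGYO L=GWOB
After move 6 (R): R=RYBO U=WGBW F=RGYO D=RWYY B=ROGB
Query: R face = RYBO

Answer: R Y B O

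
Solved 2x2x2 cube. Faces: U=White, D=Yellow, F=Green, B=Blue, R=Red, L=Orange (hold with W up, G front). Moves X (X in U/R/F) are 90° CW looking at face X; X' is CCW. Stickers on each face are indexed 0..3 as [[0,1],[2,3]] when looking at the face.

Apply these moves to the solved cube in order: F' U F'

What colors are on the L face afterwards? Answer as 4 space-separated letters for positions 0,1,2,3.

Answer: G W O R

Derivation:
After move 1 (F'): F=GGGG U=WWRR R=YRYR D=OOYY L=OWOW
After move 2 (U): U=RWRW F=YRGG R=BBYR B=OWBB L=GGOW
After move 3 (F'): F=RGYG U=RWBY R=OBOR D=GWYY L=GWOR
Query: L face = GWOR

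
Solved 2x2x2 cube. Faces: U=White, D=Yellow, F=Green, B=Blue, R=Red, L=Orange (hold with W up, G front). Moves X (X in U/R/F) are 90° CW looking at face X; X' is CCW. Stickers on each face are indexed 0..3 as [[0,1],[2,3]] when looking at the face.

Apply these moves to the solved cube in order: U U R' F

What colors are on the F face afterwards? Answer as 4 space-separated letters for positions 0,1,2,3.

After move 1 (U): U=WWWW F=RRGG R=BBRR B=OOBB L=GGOO
After move 2 (U): U=WWWW F=BBGG R=OORR B=GGBB L=RROO
After move 3 (R'): R=OROR U=WBWG F=BWGW D=YBYG B=YGYB
After move 4 (F): F=GBWW U=WBOR R=WRGR D=OOYG L=RYOB
Query: F face = GBWW

Answer: G B W W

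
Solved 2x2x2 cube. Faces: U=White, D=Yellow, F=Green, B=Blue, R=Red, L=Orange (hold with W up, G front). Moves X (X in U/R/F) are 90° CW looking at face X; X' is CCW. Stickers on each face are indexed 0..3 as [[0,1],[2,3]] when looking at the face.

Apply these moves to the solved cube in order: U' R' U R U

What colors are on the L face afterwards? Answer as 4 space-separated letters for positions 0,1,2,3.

After move 1 (U'): U=WWWW F=OOGG R=GGRR B=RRBB L=BBOO
After move 2 (R'): R=GRGR U=WBWR F=OWGW D=YOYG B=YRYB
After move 3 (U): U=WWRB F=GRGW R=YRGR B=BBYB L=OWOO
After move 4 (R): R=GYRR U=WRRW F=GOGG D=YYYB B=BBWB
After move 5 (U): U=RWWR F=GYGG R=BBRR B=OWWB L=GOOO
Query: L face = GOOO

Answer: G O O O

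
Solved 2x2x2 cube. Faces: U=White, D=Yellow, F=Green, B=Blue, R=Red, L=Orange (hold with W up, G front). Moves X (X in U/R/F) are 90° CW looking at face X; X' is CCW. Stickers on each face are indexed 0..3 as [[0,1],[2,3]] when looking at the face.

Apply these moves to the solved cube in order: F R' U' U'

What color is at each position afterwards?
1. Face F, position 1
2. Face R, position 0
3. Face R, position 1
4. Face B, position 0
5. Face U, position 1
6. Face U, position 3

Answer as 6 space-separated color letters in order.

After move 1 (F): F=GGGG U=WWOO R=WRWR D=RRYY L=OYOY
After move 2 (R'): R=RRWW U=WBOB F=GWGO D=RGYG B=YBRB
After move 3 (U'): U=BBWO F=OYGO R=GWWW B=RRRB L=YBOY
After move 4 (U'): U=BOBW F=YBGO R=OYWW B=GWRB L=RROY
Query 1: F[1] = B
Query 2: R[0] = O
Query 3: R[1] = Y
Query 4: B[0] = G
Query 5: U[1] = O
Query 6: U[3] = W

Answer: B O Y G O W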